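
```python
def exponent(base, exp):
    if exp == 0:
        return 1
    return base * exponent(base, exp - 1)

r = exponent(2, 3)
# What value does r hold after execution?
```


exponent(2, 3)
= 2 * exponent(2, 2)
= 2 * 2 * exponent(2, 1)
= 2 * 2 * 2 * exponent(2, 0)
= 2 * 2 * 2 * 1
= 8


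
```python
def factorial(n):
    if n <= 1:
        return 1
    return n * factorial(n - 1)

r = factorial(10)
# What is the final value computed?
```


factorial(10)
= 10 * factorial(9)
= 10 * 9 * factorial(8)
= 10 * 9 * 8 * factorial(7)
= 10 * 9 * 8 * 7 * factorial(6)
= 10 * 9 * 8 * 7 * 6 * factorial(5)
= 10 * 9 * 8 * 7 * 6 * 5 * factorial(4)
= 10 * 9 * 8 * 7 * 6 * 5 * 4 * factorial(3)
= 10 * 9 * 8 * 7 * 6 * 5 * 4 * 3 * factorial(2)
= 10 * 9 * 8 * 7 * 6 * 5 * 4 * 3 * 2 * factorial(1)
= 10 * 9 * 8 * 7 * 6 * 5 * 4 * 3 * 2 * 1
= 3628800


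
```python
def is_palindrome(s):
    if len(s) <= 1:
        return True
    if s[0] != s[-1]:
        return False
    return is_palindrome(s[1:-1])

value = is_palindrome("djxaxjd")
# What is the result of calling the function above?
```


is_palindrome("djxaxjd")
"djxaxjd": s[0]='d' == s[-1]='d' -> is_palindrome("jxaxj")
"jxaxj": s[0]='j' == s[-1]='j' -> is_palindrome("xax")
"xax": s[0]='x' == s[-1]='x' -> is_palindrome("a")
"a": len <= 1 -> True
= True


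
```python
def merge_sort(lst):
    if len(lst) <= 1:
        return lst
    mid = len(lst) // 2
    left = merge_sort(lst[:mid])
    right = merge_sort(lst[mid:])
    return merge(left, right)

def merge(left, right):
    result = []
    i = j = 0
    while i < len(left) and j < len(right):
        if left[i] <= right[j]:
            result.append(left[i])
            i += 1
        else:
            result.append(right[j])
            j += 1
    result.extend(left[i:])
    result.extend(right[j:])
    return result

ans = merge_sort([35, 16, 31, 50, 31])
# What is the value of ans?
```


merge_sort([35, 16, 31, 50, 31])
Split into [35, 16] and [31, 50, 31]
Left sorted: [16, 35]
Right sorted: [31, 31, 50]
Merge [16, 35] and [31, 31, 50]
= [16, 31, 31, 35, 50]


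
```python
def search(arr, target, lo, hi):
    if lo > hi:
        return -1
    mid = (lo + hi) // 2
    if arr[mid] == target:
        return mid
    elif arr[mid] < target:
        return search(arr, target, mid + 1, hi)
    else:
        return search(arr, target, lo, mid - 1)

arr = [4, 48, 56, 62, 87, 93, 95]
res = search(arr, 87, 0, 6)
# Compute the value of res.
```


search(arr, 87, 0, 6)
lo=0, hi=6, mid=3, arr[mid]=62
62 < 87, search right half
lo=4, hi=6, mid=5, arr[mid]=93
93 > 87, search left half
lo=4, hi=4, mid=4, arr[mid]=87
arr[4] == 87, found at index 4
= 4


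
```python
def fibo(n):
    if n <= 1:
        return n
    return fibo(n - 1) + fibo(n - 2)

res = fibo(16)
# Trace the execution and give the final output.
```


fibo(16)
= fibo(15) + fibo(14)
= (fibo(14) + fibo(13)) + fibo(14)
Computing bottom-up: fibo(0)=0, fibo(1)=1, fibo(2)=1, fibo(3)=2, fibo(4)=3, fibo(5)=5, fibo(6)=8, fibo(7)=13, fibo(8)=21, fibo(9)=34, fibo(10)=55, fibo(11)=89, fibo(12)=144, fibo(13)=233, fibo(14)=377, fibo(15)=610, fibo(16)=987
= 987


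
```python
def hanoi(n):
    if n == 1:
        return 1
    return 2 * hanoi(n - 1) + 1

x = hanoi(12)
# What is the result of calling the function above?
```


hanoi(12)
= 2 * hanoi(11) + 1
= 2 * (2 * hanoi(10) + 1) + 1
= 2 * (2 * (2 * hanoi(9) + 1) + 1) + 1
= 2 * (2 * (2 * (2 * hanoi(8) + 1) + 1) + 1) + 1
= 2 * (2 * (2 * (2 * (2 * hanoi(7) + 1) + 1) + 1) + 1) + 1
= 2 * (2 * (2 * (2 * (2 * (2 * hanoi(6) + 1) + 1) + 1) + 1) + 1) + 1
= 2 * (2 * (2 * (2 * (2 * (2 * (2 * hanoi(5) + 1) + 1) + 1) + 1) + 1) + 1) + 1
= 2 * (2 * (2 * (2 * (2 * (2 * (2 * (2 * hanoi(4) + 1) + 1) + 1) + 1) + 1) + 1) + 1) + 1
= 2 * (2 * (2 * (2 * (2 * (2 * (2 * (2 * (2 * hanoi(3) + 1) + 1) + 1) + 1) + 1) + 1) + 1) + 1) + 1
= 2 * (2 * (2 * (2 * (2 * (2 * (2 * (2 * (2 * (2 * hanoi(2) + 1) + 1) + 1) + 1) + 1) + 1) + 1) + 1) + 1) + 1
= 2 * (2 * (2 * (2 * (2 * (2 * (2 * (2 * (2 * (2 * (2 * hanoi(1) + 1) + 1) + 1) + 1) + 1) + 1) + 1) + 1) + 1) + 1) + 1
Now compute bottom-up:
hanoi(1) = 1
hanoi(2) = 2 * 1 + 1 = 3
hanoi(3) = 2 * 3 + 1 = 7
hanoi(4) = 2 * 7 + 1 = 15
hanoi(5) = 2 * 15 + 1 = 31
hanoi(6) = 2 * 31 + 1 = 63
hanoi(7) = 2 * 63 + 1 = 127
hanoi(8) = 2 * 127 + 1 = 255
hanoi(9) = 2 * 255 + 1 = 511
hanoi(10) = 2 * 511 + 1 = 1023
hanoi(11) = 2 * 1023 + 1 = 2047
hanoi(12) = 2 * 2047 + 1 = 4095
= 4095


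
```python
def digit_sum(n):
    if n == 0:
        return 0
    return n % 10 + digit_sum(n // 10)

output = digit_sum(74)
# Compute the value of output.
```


digit_sum(74)
= 4 + digit_sum(7)
= 4 + 7 + digit_sum(0)
= 4 + 7 + 0
= 11


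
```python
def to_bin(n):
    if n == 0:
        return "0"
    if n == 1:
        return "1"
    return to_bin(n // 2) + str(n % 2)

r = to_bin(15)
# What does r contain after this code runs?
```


to_bin(15)
= to_bin(7) + "1"
= to_bin(3) + "1" + "1"
= to_bin(1) + "1" + "1" + "1"
= "1" + "1" + "1" + "1"
= "1111"


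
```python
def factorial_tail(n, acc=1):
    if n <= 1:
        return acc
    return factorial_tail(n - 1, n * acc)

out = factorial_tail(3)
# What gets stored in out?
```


factorial_tail(3, 1)
= factorial_tail(2, 3 * 1) = factorial_tail(2, 3)
= factorial_tail(1, 2 * 3) = factorial_tail(1, 6)
n <= 1, return acc = 6


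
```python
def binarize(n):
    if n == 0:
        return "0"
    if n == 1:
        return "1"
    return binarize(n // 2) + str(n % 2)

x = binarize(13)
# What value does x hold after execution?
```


binarize(13)
= binarize(6) + "1"
= binarize(3) + "0" + "1"
= binarize(1) + "1" + "0" + "1"
= "1" + "1" + "0" + "1"
= "1101"


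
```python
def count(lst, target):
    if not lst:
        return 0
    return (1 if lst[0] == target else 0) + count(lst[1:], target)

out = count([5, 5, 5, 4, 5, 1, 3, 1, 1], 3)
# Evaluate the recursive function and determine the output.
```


count([5, 5, 5, 4, 5, 1, 3, 1, 1], 3)
lst[0]=5 != 3: 0 + count([5, 5, 4, 5, 1, 3, 1, 1], 3)
lst[0]=5 != 3: 0 + count([5, 4, 5, 1, 3, 1, 1], 3)
lst[0]=5 != 3: 0 + count([4, 5, 1, 3, 1, 1], 3)
lst[0]=4 != 3: 0 + count([5, 1, 3, 1, 1], 3)
lst[0]=5 != 3: 0 + count([1, 3, 1, 1], 3)
lst[0]=1 != 3: 0 + count([3, 1, 1], 3)
lst[0]=3 == 3: 1 + count([1, 1], 3)
lst[0]=1 != 3: 0 + count([1], 3)
lst[0]=1 != 3: 0 + count([], 3)
= 1


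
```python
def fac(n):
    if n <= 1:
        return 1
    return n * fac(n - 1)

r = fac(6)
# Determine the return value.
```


fac(6)
= 6 * fac(5)
= 6 * 5 * fac(4)
= 6 * 5 * 4 * fac(3)
= 6 * 5 * 4 * 3 * fac(2)
= 6 * 5 * 4 * 3 * 2 * fac(1)
= 6 * 5 * 4 * 3 * 2 * 1
= 720


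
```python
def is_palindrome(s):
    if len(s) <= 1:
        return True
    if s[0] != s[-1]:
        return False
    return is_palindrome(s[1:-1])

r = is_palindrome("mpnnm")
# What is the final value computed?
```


is_palindrome("mpnnm")
"mpnnm": s[0]='m' == s[-1]='m' -> is_palindrome("pnn")
"pnn": s[0]='p' != s[-1]='n' -> False
= False


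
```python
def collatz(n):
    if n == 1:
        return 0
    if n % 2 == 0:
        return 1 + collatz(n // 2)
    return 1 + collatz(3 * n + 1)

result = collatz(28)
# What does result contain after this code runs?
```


collatz(28)
28 is even -> collatz(14)
14 is even -> collatz(7)
7 is odd -> 3*7+1 = 22 -> collatz(22)
22 is even -> collatz(11)
11 is odd -> 3*11+1 = 34 -> collatz(34)
34 is even -> collatz(17)
17 is odd -> 3*17+1 = 52 -> collatz(52)
52 is even -> collatz(26)
26 is even -> collatz(13)
13 is odd -> 3*13+1 = 40 -> collatz(40)
40 is even -> collatz(20)
20 is even -> collatz(10)
10 is even -> collatz(5)
5 is odd -> 3*5+1 = 16 -> collatz(16)
16 is even -> collatz(8)
8 is even -> collatz(4)
4 is even -> collatz(2)
2 is even -> collatz(1)
Reached 1 after 18 steps
= 18


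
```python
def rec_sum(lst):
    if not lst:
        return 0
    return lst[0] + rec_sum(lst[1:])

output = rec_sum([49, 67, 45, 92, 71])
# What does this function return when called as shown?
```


rec_sum([49, 67, 45, 92, 71])
= 49 + rec_sum([67, 45, 92, 71])
= 49 + 67 + rec_sum([45, 92, 71])
= 49 + 67 + 45 + rec_sum([92, 71])
= 49 + 67 + 45 + 92 + rec_sum([71])
= 49 + 67 + 45 + 92 + 71 + rec_sum([])
= 49 + 67 + 45 + 92 + 71 + 0
= 324


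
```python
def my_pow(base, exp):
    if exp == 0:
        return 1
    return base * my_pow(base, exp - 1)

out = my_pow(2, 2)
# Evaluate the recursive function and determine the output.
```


my_pow(2, 2)
= 2 * my_pow(2, 1)
= 2 * 2 * my_pow(2, 0)
= 2 * 2 * 1
= 4


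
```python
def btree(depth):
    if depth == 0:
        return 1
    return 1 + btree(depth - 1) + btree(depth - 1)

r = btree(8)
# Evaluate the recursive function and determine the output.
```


btree(8)
= 1 + btree(7) + btree(7)
= 1 + 2 * btree(7)
btree(k) = 2^(k+1) - 1
btree(0) = 1
btree(1) = 3
btree(2) = 7
btree(3) = 15
btree(4) = 31
btree(8) = 2^9 - 1 = 511


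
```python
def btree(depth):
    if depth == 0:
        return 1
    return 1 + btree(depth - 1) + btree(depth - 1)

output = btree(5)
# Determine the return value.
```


btree(5)
= 1 + btree(4) + btree(4)
= 1 + 2 * btree(4)
btree(k) = 2^(k+1) - 1
btree(0) = 1
btree(1) = 3
btree(2) = 7
btree(3) = 15
btree(4) = 31
btree(5) = 2^6 - 1 = 63


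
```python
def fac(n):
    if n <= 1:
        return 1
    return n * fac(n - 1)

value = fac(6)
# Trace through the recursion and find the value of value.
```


fac(6)
= 6 * fac(5)
= 6 * 5 * fac(4)
= 6 * 5 * 4 * fac(3)
= 6 * 5 * 4 * 3 * fac(2)
= 6 * 5 * 4 * 3 * 2 * fac(1)
= 6 * 5 * 4 * 3 * 2 * 1
= 720


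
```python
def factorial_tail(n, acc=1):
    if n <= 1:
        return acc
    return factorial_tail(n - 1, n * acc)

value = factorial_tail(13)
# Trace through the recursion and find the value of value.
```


factorial_tail(13, 1)
= factorial_tail(12, 13 * 1) = factorial_tail(12, 13)
= factorial_tail(11, 12 * 13) = factorial_tail(11, 156)
= factorial_tail(10, 11 * 156) = factorial_tail(10, 1716)
= factorial_tail(9, 10 * 1716) = factorial_tail(9, 17160)
= factorial_tail(8, 9 * 17160) = factorial_tail(8, 154440)
= factorial_tail(7, 8 * 154440) = factorial_tail(7, 1235520)
= factorial_tail(6, 7 * 1235520) = factorial_tail(6, 8648640)
= factorial_tail(5, 6 * 8648640) = factorial_tail(5, 51891840)
= factorial_tail(4, 5 * 51891840) = factorial_tail(4, 259459200)
= factorial_tail(3, 4 * 259459200) = factorial_tail(3, 1037836800)
= factorial_tail(2, 3 * 1037836800) = factorial_tail(2, 3113510400)
= factorial_tail(1, 2 * 3113510400) = factorial_tail(1, 6227020800)
n <= 1, return acc = 6227020800


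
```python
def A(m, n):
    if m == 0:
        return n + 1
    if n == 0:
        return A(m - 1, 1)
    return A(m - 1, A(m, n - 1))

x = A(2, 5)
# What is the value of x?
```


A(2, 5)
= A(1, A(2, 4))
First compute A(2, 4) = 11
= A(1, 11)
= 13


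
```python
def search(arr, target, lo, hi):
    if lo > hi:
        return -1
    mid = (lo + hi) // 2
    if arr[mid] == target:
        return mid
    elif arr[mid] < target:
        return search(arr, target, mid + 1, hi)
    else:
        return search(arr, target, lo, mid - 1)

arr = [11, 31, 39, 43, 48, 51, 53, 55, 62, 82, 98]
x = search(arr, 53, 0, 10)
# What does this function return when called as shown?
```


search(arr, 53, 0, 10)
lo=0, hi=10, mid=5, arr[mid]=51
51 < 53, search right half
lo=6, hi=10, mid=8, arr[mid]=62
62 > 53, search left half
lo=6, hi=7, mid=6, arr[mid]=53
arr[6] == 53, found at index 6
= 6


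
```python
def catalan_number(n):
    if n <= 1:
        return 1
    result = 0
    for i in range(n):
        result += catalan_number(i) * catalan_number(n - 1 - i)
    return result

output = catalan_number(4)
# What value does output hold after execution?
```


catalan_number(4)
= sum of catalan_number(i) * catalan_number(4-1-i) for i in 0..3
First compute sub-values bottom-up:
  catalan_number(0) = 1, catalan_number(1) = 1
  catalan_number(2) = 1*1 + 1*1 = 2
  catalan_number(3) = 1*2 + 1*1 + 2*1 = 5
Now catalan_number(4):
  catalan_number(0)*catalan_number(3) = 1*5 = 5
  catalan_number(1)*catalan_number(2) = 1*2 = 2
  catalan_number(2)*catalan_number(1) = 2*1 = 2
  catalan_number(3)*catalan_number(0) = 5*1 = 5
= 5 + 2 + 2 + 5
= 14


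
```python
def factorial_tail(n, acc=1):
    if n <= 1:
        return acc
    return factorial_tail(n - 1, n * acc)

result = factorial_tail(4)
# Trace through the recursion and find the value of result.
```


factorial_tail(4, 1)
= factorial_tail(3, 4 * 1) = factorial_tail(3, 4)
= factorial_tail(2, 3 * 4) = factorial_tail(2, 12)
= factorial_tail(1, 2 * 12) = factorial_tail(1, 24)
n <= 1, return acc = 24


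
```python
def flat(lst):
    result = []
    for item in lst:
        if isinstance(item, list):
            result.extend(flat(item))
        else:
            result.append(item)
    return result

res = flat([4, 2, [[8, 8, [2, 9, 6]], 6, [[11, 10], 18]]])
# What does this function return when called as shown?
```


flat([4, 2, [[8, 8, [2, 9, 6]], 6, [[11, 10], 18]]])
Processing each element:
  4 is not a list -> append 4
  2 is not a list -> append 2
  [[8, 8, [2, 9, 6]], 6, [[11, 10], 18]] is a list -> flat recursively -> [8, 8, 2, 9, 6, 6, 11, 10, 18]
= [4, 2, 8, 8, 2, 9, 6, 6, 11, 10, 18]


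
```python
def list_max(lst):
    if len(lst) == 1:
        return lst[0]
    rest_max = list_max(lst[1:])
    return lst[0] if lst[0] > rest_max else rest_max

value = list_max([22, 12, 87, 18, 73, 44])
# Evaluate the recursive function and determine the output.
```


list_max([22, 12, 87, 18, 73, 44])
= compare 22 with list_max([12, 87, 18, 73, 44])
= compare 12 with list_max([87, 18, 73, 44])
= compare 87 with list_max([18, 73, 44])
= compare 18 with list_max([73, 44])
= compare 73 with list_max([44])
Base: list_max([44]) = 44
compare 73 with 44: max = 73
compare 18 with 73: max = 73
compare 87 with 73: max = 87
compare 12 with 87: max = 87
compare 22 with 87: max = 87
= 87


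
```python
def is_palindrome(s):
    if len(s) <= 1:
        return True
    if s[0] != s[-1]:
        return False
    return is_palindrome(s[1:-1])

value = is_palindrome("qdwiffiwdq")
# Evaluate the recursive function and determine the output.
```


is_palindrome("qdwiffiwdq")
"qdwiffiwdq": s[0]='q' == s[-1]='q' -> is_palindrome("dwiffiwd")
"dwiffiwd": s[0]='d' == s[-1]='d' -> is_palindrome("wiffiw")
"wiffiw": s[0]='w' == s[-1]='w' -> is_palindrome("iffi")
"iffi": s[0]='i' == s[-1]='i' -> is_palindrome("ff")
"ff": s[0]='f' == s[-1]='f' -> is_palindrome("")
"": len <= 1 -> True
= True


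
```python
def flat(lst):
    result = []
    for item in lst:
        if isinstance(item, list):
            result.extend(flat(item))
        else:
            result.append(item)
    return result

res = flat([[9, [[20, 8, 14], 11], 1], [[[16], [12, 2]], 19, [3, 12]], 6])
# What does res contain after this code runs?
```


flat([[9, [[20, 8, 14], 11], 1], [[[16], [12, 2]], 19, [3, 12]], 6])
Processing each element:
  [9, [[20, 8, 14], 11], 1] is a list -> flat recursively -> [9, 20, 8, 14, 11, 1]
  [[[16], [12, 2]], 19, [3, 12]] is a list -> flat recursively -> [16, 12, 2, 19, 3, 12]
  6 is not a list -> append 6
= [9, 20, 8, 14, 11, 1, 16, 12, 2, 19, 3, 12, 6]


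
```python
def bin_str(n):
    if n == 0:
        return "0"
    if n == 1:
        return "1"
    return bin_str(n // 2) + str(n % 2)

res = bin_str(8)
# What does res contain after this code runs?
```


bin_str(8)
= bin_str(4) + "0"
= bin_str(2) + "0" + "0"
= bin_str(1) + "0" + "0" + "0"
= "1" + "0" + "0" + "0"
= "1000"


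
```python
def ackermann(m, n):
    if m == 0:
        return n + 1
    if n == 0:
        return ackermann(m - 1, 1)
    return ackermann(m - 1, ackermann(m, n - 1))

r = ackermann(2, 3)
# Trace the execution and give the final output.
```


ackermann(2, 3)
= ackermann(1, ackermann(2, 2))
First compute ackermann(2, 2) = 7
= ackermann(1, 7)
= 9


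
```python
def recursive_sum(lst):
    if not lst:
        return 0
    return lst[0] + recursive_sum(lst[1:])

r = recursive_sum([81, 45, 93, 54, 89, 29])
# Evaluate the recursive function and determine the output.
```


recursive_sum([81, 45, 93, 54, 89, 29])
= 81 + recursive_sum([45, 93, 54, 89, 29])
= 81 + 45 + recursive_sum([93, 54, 89, 29])
= 81 + 45 + 93 + recursive_sum([54, 89, 29])
= 81 + 45 + 93 + 54 + recursive_sum([89, 29])
= 81 + 45 + 93 + 54 + 89 + recursive_sum([29])
= 81 + 45 + 93 + 54 + 89 + 29 + recursive_sum([])
= 81 + 45 + 93 + 54 + 89 + 29 + 0
= 391


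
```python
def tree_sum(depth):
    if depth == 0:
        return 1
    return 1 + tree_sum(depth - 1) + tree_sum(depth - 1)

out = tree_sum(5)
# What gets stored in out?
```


tree_sum(5)
= 1 + tree_sum(4) + tree_sum(4)
= 1 + 2 * tree_sum(4)
tree_sum(k) = 2^(k+1) - 1
tree_sum(0) = 1
tree_sum(1) = 3
tree_sum(2) = 7
tree_sum(3) = 15
tree_sum(4) = 31
tree_sum(5) = 2^6 - 1 = 63


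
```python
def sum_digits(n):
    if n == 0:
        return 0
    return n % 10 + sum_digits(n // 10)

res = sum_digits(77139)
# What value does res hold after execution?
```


sum_digits(77139)
= 9 + sum_digits(7713)
= 9 + 3 + sum_digits(771)
= 9 + 3 + 1 + sum_digits(77)
= 9 + 3 + 1 + 7 + sum_digits(7)
= 9 + 3 + 1 + 7 + 7 + sum_digits(0)
= 9 + 3 + 1 + 7 + 7 + 0
= 27


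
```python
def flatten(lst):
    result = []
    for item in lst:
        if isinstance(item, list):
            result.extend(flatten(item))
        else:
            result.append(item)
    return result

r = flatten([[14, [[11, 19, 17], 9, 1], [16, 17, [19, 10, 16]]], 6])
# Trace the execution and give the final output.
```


flatten([[14, [[11, 19, 17], 9, 1], [16, 17, [19, 10, 16]]], 6])
Processing each element:
  [14, [[11, 19, 17], 9, 1], [16, 17, [19, 10, 16]]] is a list -> flatten recursively -> [14, 11, 19, 17, 9, 1, 16, 17, 19, 10, 16]
  6 is not a list -> append 6
= [14, 11, 19, 17, 9, 1, 16, 17, 19, 10, 16, 6]


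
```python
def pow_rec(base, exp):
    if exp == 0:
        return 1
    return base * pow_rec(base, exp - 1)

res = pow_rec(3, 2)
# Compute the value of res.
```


pow_rec(3, 2)
= 3 * pow_rec(3, 1)
= 3 * 3 * pow_rec(3, 0)
= 3 * 3 * 1
= 9


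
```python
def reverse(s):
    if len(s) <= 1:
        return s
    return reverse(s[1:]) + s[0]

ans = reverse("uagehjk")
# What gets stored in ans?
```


reverse("uagehjk")
= reverse("agehjk") + "u"
= reverse("gehjk") + "a" + "u"
= reverse("ehjk") + "g" + "a" + "u"
= reverse("hjk") + "e" + "g" + "a" + "u"
= reverse("jk") + "h" + "e" + "g" + "a" + "u"
= reverse("k") + "j" + "h" + "e" + "g" + "a" + "u"
= "k" + "j" + "h" + "e" + "g" + "a" + "u"
= "kjhegau"


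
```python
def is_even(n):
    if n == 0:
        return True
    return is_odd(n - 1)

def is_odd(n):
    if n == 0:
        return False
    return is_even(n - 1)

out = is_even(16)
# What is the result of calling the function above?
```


is_even(16)
= is_odd(15)
= is_even(14)
= is_odd(13)
= is_even(12)
= is_odd(11)
= is_even(10)
= is_odd(9)
= is_even(8)
= is_odd(7)
= is_even(6)
= is_odd(5)
= is_even(4)
= is_odd(3)
= is_even(2)
= is_odd(1)
= is_even(0)
n == 0: return True
= True


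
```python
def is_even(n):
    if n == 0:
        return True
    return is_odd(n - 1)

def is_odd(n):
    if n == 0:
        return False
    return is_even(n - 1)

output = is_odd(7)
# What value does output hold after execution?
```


is_odd(7)
= is_even(6)
= is_odd(5)
= is_even(4)
= is_odd(3)
= is_even(2)
= is_odd(1)
= is_even(0)
n == 0: return True
= True


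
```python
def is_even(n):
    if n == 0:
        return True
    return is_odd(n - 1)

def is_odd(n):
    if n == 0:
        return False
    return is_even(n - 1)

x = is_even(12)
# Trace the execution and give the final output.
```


is_even(12)
= is_odd(11)
= is_even(10)
= is_odd(9)
= is_even(8)
= is_odd(7)
= is_even(6)
= is_odd(5)
= is_even(4)
= is_odd(3)
= is_even(2)
= is_odd(1)
= is_even(0)
n == 0: return True
= True


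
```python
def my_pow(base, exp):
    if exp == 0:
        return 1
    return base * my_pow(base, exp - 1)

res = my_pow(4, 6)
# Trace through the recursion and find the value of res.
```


my_pow(4, 6)
= 4 * my_pow(4, 5)
= 4 * 4 * my_pow(4, 4)
= 4 * 4 * 4 * my_pow(4, 3)
= 4 * 4 * 4 * 4 * my_pow(4, 2)
= 4 * 4 * 4 * 4 * 4 * my_pow(4, 1)
= 4 * 4 * 4 * 4 * 4 * 4 * my_pow(4, 0)
= 4 * 4 * 4 * 4 * 4 * 4 * 1
= 4096


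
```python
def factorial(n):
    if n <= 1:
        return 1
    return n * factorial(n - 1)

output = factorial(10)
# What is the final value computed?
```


factorial(10)
= 10 * factorial(9)
= 10 * 9 * factorial(8)
= 10 * 9 * 8 * factorial(7)
= 10 * 9 * 8 * 7 * factorial(6)
= 10 * 9 * 8 * 7 * 6 * factorial(5)
= 10 * 9 * 8 * 7 * 6 * 5 * factorial(4)
= 10 * 9 * 8 * 7 * 6 * 5 * 4 * factorial(3)
= 10 * 9 * 8 * 7 * 6 * 5 * 4 * 3 * factorial(2)
= 10 * 9 * 8 * 7 * 6 * 5 * 4 * 3 * 2 * factorial(1)
= 10 * 9 * 8 * 7 * 6 * 5 * 4 * 3 * 2 * 1
= 3628800


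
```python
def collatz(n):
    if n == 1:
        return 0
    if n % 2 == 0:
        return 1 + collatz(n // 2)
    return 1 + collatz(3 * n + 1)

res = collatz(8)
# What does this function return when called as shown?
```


collatz(8)
8 is even -> collatz(4)
4 is even -> collatz(2)
2 is even -> collatz(1)
Reached 1 after 3 steps
= 3


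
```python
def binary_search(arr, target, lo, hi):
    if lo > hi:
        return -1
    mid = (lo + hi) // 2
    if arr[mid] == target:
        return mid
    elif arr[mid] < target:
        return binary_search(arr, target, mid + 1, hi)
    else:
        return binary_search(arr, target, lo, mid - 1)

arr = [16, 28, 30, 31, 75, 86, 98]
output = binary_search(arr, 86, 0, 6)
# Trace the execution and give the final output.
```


binary_search(arr, 86, 0, 6)
lo=0, hi=6, mid=3, arr[mid]=31
31 < 86, search right half
lo=4, hi=6, mid=5, arr[mid]=86
arr[5] == 86, found at index 5
= 5


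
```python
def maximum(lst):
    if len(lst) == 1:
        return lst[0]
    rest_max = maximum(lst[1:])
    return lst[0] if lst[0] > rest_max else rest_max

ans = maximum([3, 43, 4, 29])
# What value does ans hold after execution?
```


maximum([3, 43, 4, 29])
= compare 3 with maximum([43, 4, 29])
= compare 43 with maximum([4, 29])
= compare 4 with maximum([29])
Base: maximum([29]) = 29
compare 4 with 29: max = 29
compare 43 with 29: max = 43
compare 3 with 43: max = 43
= 43


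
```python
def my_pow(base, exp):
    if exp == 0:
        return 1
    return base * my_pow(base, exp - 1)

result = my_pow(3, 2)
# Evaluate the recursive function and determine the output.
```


my_pow(3, 2)
= 3 * my_pow(3, 1)
= 3 * 3 * my_pow(3, 0)
= 3 * 3 * 1
= 9


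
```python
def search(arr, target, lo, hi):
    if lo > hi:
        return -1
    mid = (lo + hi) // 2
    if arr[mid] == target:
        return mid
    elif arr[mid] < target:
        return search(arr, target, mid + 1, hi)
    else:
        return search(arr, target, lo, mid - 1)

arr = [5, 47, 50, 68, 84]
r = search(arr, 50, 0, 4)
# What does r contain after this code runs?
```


search(arr, 50, 0, 4)
lo=0, hi=4, mid=2, arr[mid]=50
arr[2] == 50, found at index 2
= 2


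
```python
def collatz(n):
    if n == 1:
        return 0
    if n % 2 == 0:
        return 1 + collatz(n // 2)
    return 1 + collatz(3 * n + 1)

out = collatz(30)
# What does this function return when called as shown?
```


collatz(30)
30 is even -> collatz(15)
15 is odd -> 3*15+1 = 46 -> collatz(46)
46 is even -> collatz(23)
23 is odd -> 3*23+1 = 70 -> collatz(70)
70 is even -> collatz(35)
35 is odd -> 3*35+1 = 106 -> collatz(106)
106 is even -> collatz(53)
53 is odd -> 3*53+1 = 160 -> collatz(160)
160 is even -> collatz(80)
80 is even -> collatz(40)
40 is even -> collatz(20)
20 is even -> collatz(10)
10 is even -> collatz(5)
5 is odd -> 3*5+1 = 16 -> collatz(16)
16 is even -> collatz(8)
8 is even -> collatz(4)
4 is even -> collatz(2)
2 is even -> collatz(1)
Reached 1 after 18 steps
= 18


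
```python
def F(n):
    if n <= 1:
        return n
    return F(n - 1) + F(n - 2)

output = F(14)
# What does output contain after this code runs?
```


F(14)
= F(13) + F(12)
= (F(12) + F(11)) + F(12)
Computing bottom-up: F(0)=0, F(1)=1, F(2)=1, F(3)=2, F(4)=3, F(5)=5, F(6)=8, F(7)=13, F(8)=21, F(9)=34, F(10)=55, F(11)=89, F(12)=144, F(13)=233, F(14)=377
= 377


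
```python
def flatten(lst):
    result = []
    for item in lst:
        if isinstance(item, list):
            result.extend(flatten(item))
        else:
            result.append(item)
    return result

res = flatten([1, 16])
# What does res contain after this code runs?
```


flatten([1, 16])
Processing each element:
  1 is not a list -> append 1
  16 is not a list -> append 16
= [1, 16]


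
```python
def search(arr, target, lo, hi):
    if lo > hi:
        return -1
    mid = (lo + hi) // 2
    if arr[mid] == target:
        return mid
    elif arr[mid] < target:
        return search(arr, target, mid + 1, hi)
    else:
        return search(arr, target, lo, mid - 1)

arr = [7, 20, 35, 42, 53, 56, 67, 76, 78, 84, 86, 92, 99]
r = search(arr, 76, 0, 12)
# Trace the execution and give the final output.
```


search(arr, 76, 0, 12)
lo=0, hi=12, mid=6, arr[mid]=67
67 < 76, search right half
lo=7, hi=12, mid=9, arr[mid]=84
84 > 76, search left half
lo=7, hi=8, mid=7, arr[mid]=76
arr[7] == 76, found at index 7
= 7


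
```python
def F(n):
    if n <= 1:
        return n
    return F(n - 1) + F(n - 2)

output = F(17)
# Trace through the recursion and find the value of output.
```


F(17)
= F(16) + F(15)
= (F(15) + F(14)) + F(15)
Computing bottom-up: F(0)=0, F(1)=1, F(2)=1, F(3)=2, F(4)=3, F(5)=5, F(6)=8, F(7)=13, F(8)=21, F(9)=34, F(10)=55, F(11)=89, F(12)=144, F(13)=233, F(14)=377, F(15)=610, F(16)=987, F(17)=1597
= 1597


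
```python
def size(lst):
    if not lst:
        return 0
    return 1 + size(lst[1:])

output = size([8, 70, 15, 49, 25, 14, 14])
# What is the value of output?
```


size([8, 70, 15, 49, 25, 14, 14])
= 1 + size([70, 15, 49, 25, 14, 14])
= 1 + 1 + size([15, 49, 25, 14, 14])
= 1 + 1 + 1 + size([49, 25, 14, 14])
= 1 + 1 + 1 + 1 + size([25, 14, 14])
= 1 + 1 + 1 + 1 + 1 + size([14, 14])
= 1 + 1 + 1 + 1 + 1 + 1 + size([14])
= 1 + 1 + 1 + 1 + 1 + 1 + 1 + size([])
= 1 + 1 + 1 + 1 + 1 + 1 + 1 + 0
= 7


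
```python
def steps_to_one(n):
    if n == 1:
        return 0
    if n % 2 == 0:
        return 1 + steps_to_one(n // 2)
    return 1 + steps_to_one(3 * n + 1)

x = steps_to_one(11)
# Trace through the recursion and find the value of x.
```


steps_to_one(11)
11 is odd -> 3*11+1 = 34 -> steps_to_one(34)
34 is even -> steps_to_one(17)
17 is odd -> 3*17+1 = 52 -> steps_to_one(52)
52 is even -> steps_to_one(26)
26 is even -> steps_to_one(13)
13 is odd -> 3*13+1 = 40 -> steps_to_one(40)
40 is even -> steps_to_one(20)
20 is even -> steps_to_one(10)
10 is even -> steps_to_one(5)
5 is odd -> 3*5+1 = 16 -> steps_to_one(16)
16 is even -> steps_to_one(8)
8 is even -> steps_to_one(4)
4 is even -> steps_to_one(2)
2 is even -> steps_to_one(1)
Reached 1 after 14 steps
= 14


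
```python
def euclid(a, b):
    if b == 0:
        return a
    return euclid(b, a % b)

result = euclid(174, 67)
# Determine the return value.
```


euclid(174, 67)
= euclid(67, 174 % 67) = euclid(67, 40)
= euclid(40, 67 % 40) = euclid(40, 27)
= euclid(27, 40 % 27) = euclid(27, 13)
= euclid(13, 27 % 13) = euclid(13, 1)
= euclid(1, 13 % 1) = euclid(1, 0)
b == 0, return a = 1


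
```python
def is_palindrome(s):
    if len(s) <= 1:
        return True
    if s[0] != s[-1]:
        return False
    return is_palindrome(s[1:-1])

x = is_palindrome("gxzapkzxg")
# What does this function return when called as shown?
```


is_palindrome("gxzapkzxg")
"gxzapkzxg": s[0]='g' == s[-1]='g' -> is_palindrome("xzapkzx")
"xzapkzx": s[0]='x' == s[-1]='x' -> is_palindrome("zapkz")
"zapkz": s[0]='z' == s[-1]='z' -> is_palindrome("apk")
"apk": s[0]='a' != s[-1]='k' -> False
= False


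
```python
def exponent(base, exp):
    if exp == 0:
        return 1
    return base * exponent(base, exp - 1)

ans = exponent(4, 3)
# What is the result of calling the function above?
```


exponent(4, 3)
= 4 * exponent(4, 2)
= 4 * 4 * exponent(4, 1)
= 4 * 4 * 4 * exponent(4, 0)
= 4 * 4 * 4 * 1
= 64


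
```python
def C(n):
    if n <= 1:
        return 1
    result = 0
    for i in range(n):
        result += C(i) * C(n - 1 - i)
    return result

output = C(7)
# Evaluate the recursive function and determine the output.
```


C(7)
= sum of C(i) * C(7-1-i) for i in 0..6
First compute sub-values bottom-up:
  C(0) = 1, C(1) = 1
  C(2) = 1*1 + 1*1 = 2
  C(3) = 1*2 + 1*1 + 2*1 = 5
  C(4) = 1*5 + 1*2 + 2*1 + 5*1 = 14
  C(5) = 1*14 + 1*5 + 2*2 + 5*1 + 14*1 = 42
  C(6) = 1*42 + 1*14 + 2*5 + 5*2 + 14*1 + 42*1 = 132
Now C(7):
  C(0)*C(6) = 1*132 = 132
  C(1)*C(5) = 1*42 = 42
  C(2)*C(4) = 2*14 = 28
  C(3)*C(3) = 5*5 = 25
  C(4)*C(2) = 14*2 = 28
  C(5)*C(1) = 42*1 = 42
  C(6)*C(0) = 132*1 = 132
= 132 + 42 + 28 + 25 + 28 + 42 + 132
= 429


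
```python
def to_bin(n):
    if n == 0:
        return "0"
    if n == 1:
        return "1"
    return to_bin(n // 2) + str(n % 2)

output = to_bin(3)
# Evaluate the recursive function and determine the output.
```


to_bin(3)
= to_bin(1) + "1"
= "1" + "1"
= "11"


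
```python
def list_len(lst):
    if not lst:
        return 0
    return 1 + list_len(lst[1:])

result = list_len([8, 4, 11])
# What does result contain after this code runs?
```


list_len([8, 4, 11])
= 1 + list_len([4, 11])
= 1 + 1 + list_len([11])
= 1 + 1 + 1 + list_len([])
= 1 + 1 + 1 + 0
= 3


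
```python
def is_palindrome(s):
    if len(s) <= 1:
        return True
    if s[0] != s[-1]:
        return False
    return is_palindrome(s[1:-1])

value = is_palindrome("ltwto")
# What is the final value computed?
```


is_palindrome("ltwto")
"ltwto": s[0]='l' != s[-1]='o' -> False
= False


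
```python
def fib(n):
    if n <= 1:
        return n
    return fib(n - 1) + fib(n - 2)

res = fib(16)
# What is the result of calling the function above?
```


fib(16)
= fib(15) + fib(14)
= (fib(14) + fib(13)) + fib(14)
Computing bottom-up: fib(0)=0, fib(1)=1, fib(2)=1, fib(3)=2, fib(4)=3, fib(5)=5, fib(6)=8, fib(7)=13, fib(8)=21, fib(9)=34, fib(10)=55, fib(11)=89, fib(12)=144, fib(13)=233, fib(14)=377, fib(15)=610, fib(16)=987
= 987


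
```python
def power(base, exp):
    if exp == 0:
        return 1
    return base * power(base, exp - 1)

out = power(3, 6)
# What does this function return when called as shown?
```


power(3, 6)
= 3 * power(3, 5)
= 3 * 3 * power(3, 4)
= 3 * 3 * 3 * power(3, 3)
= 3 * 3 * 3 * 3 * power(3, 2)
= 3 * 3 * 3 * 3 * 3 * power(3, 1)
= 3 * 3 * 3 * 3 * 3 * 3 * power(3, 0)
= 3 * 3 * 3 * 3 * 3 * 3 * 1
= 729


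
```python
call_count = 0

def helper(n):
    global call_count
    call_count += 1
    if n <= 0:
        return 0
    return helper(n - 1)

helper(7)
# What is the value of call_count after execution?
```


helper(7) calls helper(6) calls ... calls helper(0)
Total calls: 7 + 1 (for base case) = 8


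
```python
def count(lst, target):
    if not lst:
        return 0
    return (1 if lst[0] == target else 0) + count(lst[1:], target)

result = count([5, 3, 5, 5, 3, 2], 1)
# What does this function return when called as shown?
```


count([5, 3, 5, 5, 3, 2], 1)
lst[0]=5 != 1: 0 + count([3, 5, 5, 3, 2], 1)
lst[0]=3 != 1: 0 + count([5, 5, 3, 2], 1)
lst[0]=5 != 1: 0 + count([5, 3, 2], 1)
lst[0]=5 != 1: 0 + count([3, 2], 1)
lst[0]=3 != 1: 0 + count([2], 1)
lst[0]=2 != 1: 0 + count([], 1)
= 0


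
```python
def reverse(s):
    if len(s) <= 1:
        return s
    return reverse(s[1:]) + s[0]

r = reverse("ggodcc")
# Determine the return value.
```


reverse("ggodcc")
= reverse("godcc") + "g"
= reverse("odcc") + "g" + "g"
= reverse("dcc") + "o" + "g" + "g"
= reverse("cc") + "d" + "o" + "g" + "g"
= reverse("c") + "c" + "d" + "o" + "g" + "g"
= "c" + "c" + "d" + "o" + "g" + "g"
= "ccdogg"


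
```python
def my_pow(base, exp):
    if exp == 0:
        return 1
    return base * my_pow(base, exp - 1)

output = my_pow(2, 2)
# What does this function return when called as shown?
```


my_pow(2, 2)
= 2 * my_pow(2, 1)
= 2 * 2 * my_pow(2, 0)
= 2 * 2 * 1
= 4


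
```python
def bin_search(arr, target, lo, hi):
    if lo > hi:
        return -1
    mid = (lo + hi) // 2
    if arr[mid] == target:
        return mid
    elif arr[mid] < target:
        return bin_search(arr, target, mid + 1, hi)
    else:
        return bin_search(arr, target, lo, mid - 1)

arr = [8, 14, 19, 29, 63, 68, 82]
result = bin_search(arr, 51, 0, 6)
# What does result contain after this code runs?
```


bin_search(arr, 51, 0, 6)
lo=0, hi=6, mid=3, arr[mid]=29
29 < 51, search right half
lo=4, hi=6, mid=5, arr[mid]=68
68 > 51, search left half
lo=4, hi=4, mid=4, arr[mid]=63
63 > 51, search left half
lo > hi, target not found, return -1
= -1


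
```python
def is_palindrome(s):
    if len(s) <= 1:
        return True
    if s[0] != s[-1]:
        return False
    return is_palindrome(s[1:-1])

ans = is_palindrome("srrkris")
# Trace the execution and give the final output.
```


is_palindrome("srrkris")
"srrkris": s[0]='s' == s[-1]='s' -> is_palindrome("rrkri")
"rrkri": s[0]='r' != s[-1]='i' -> False
= False


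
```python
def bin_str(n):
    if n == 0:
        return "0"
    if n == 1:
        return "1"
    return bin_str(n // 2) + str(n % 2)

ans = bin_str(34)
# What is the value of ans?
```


bin_str(34)
= bin_str(17) + "0"
= bin_str(8) + "1" + "0"
= bin_str(4) + "0" + "1" + "0"
= bin_str(2) + "0" + "0" + "1" + "0"
= bin_str(1) + "0" + "0" + "0" + "1" + "0"
= "1" + "0" + "0" + "0" + "1" + "0"
= "100010"


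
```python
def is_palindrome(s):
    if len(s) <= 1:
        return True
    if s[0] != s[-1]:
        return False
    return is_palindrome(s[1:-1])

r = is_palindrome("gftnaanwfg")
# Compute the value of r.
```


is_palindrome("gftnaanwfg")
"gftnaanwfg": s[0]='g' == s[-1]='g' -> is_palindrome("ftnaanwf")
"ftnaanwf": s[0]='f' == s[-1]='f' -> is_palindrome("tnaanw")
"tnaanw": s[0]='t' != s[-1]='w' -> False
= False


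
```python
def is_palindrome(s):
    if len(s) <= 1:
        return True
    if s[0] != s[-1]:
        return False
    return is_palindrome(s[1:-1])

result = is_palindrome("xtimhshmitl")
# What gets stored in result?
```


is_palindrome("xtimhshmitl")
"xtimhshmitl": s[0]='x' != s[-1]='l' -> False
= False


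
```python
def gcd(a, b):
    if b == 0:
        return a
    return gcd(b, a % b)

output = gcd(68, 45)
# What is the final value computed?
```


gcd(68, 45)
= gcd(45, 68 % 45) = gcd(45, 23)
= gcd(23, 45 % 23) = gcd(23, 22)
= gcd(22, 23 % 22) = gcd(22, 1)
= gcd(1, 22 % 1) = gcd(1, 0)
b == 0, return a = 1


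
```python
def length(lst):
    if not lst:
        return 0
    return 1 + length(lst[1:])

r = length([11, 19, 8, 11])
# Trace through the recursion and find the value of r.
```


length([11, 19, 8, 11])
= 1 + length([19, 8, 11])
= 1 + 1 + length([8, 11])
= 1 + 1 + 1 + length([11])
= 1 + 1 + 1 + 1 + length([])
= 1 + 1 + 1 + 1 + 0
= 4


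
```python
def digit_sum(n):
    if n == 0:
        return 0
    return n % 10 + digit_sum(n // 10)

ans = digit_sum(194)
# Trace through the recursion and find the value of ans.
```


digit_sum(194)
= 4 + digit_sum(19)
= 4 + 9 + digit_sum(1)
= 4 + 9 + 1 + digit_sum(0)
= 4 + 9 + 1 + 0
= 14


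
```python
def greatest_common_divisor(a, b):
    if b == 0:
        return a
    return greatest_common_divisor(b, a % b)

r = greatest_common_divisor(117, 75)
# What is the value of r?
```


greatest_common_divisor(117, 75)
= greatest_common_divisor(75, 117 % 75) = greatest_common_divisor(75, 42)
= greatest_common_divisor(42, 75 % 42) = greatest_common_divisor(42, 33)
= greatest_common_divisor(33, 42 % 33) = greatest_common_divisor(33, 9)
= greatest_common_divisor(9, 33 % 9) = greatest_common_divisor(9, 6)
= greatest_common_divisor(6, 9 % 6) = greatest_common_divisor(6, 3)
= greatest_common_divisor(3, 6 % 3) = greatest_common_divisor(3, 0)
b == 0, return a = 3


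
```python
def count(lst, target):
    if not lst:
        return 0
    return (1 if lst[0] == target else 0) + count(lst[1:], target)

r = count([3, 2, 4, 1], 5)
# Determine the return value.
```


count([3, 2, 4, 1], 5)
lst[0]=3 != 5: 0 + count([2, 4, 1], 5)
lst[0]=2 != 5: 0 + count([4, 1], 5)
lst[0]=4 != 5: 0 + count([1], 5)
lst[0]=1 != 5: 0 + count([], 5)
= 0


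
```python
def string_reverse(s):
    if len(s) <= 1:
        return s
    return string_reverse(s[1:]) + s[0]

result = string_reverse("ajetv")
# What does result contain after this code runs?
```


string_reverse("ajetv")
= string_reverse("jetv") + "a"
= string_reverse("etv") + "j" + "a"
= string_reverse("tv") + "e" + "j" + "a"
= string_reverse("v") + "t" + "e" + "j" + "a"
= "v" + "t" + "e" + "j" + "a"
= "vteja"


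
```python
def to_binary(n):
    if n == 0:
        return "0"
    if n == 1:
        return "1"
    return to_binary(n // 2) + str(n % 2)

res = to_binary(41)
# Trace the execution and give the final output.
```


to_binary(41)
= to_binary(20) + "1"
= to_binary(10) + "0" + "1"
= to_binary(5) + "0" + "0" + "1"
= to_binary(2) + "1" + "0" + "0" + "1"
= to_binary(1) + "0" + "1" + "0" + "0" + "1"
= "1" + "0" + "1" + "0" + "0" + "1"
= "101001"


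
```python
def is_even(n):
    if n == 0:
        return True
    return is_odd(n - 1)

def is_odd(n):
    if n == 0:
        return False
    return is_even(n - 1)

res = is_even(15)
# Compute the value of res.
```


is_even(15)
= is_odd(14)
= is_even(13)
= is_odd(12)
= is_even(11)
= is_odd(10)
= is_even(9)
= is_odd(8)
= is_even(7)
= is_odd(6)
= is_even(5)
= is_odd(4)
= is_even(3)
= is_odd(2)
= is_even(1)
= is_odd(0)
n == 0: return False
= False


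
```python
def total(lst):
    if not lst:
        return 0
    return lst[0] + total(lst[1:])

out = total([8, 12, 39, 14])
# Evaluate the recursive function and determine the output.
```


total([8, 12, 39, 14])
= 8 + total([12, 39, 14])
= 8 + 12 + total([39, 14])
= 8 + 12 + 39 + total([14])
= 8 + 12 + 39 + 14 + total([])
= 8 + 12 + 39 + 14 + 0
= 73


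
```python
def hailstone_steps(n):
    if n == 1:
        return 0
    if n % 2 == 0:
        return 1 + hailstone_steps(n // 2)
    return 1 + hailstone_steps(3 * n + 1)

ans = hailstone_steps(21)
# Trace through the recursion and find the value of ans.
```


hailstone_steps(21)
21 is odd -> 3*21+1 = 64 -> hailstone_steps(64)
64 is even -> hailstone_steps(32)
32 is even -> hailstone_steps(16)
16 is even -> hailstone_steps(8)
8 is even -> hailstone_steps(4)
4 is even -> hailstone_steps(2)
2 is even -> hailstone_steps(1)
Reached 1 after 7 steps
= 7


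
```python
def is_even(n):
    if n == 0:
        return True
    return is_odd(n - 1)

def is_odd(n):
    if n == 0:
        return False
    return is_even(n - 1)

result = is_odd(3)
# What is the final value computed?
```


is_odd(3)
= is_even(2)
= is_odd(1)
= is_even(0)
n == 0: return True
= True


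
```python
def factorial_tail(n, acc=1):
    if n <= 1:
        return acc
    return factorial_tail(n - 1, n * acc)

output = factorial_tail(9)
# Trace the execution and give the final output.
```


factorial_tail(9, 1)
= factorial_tail(8, 9 * 1) = factorial_tail(8, 9)
= factorial_tail(7, 8 * 9) = factorial_tail(7, 72)
= factorial_tail(6, 7 * 72) = factorial_tail(6, 504)
= factorial_tail(5, 6 * 504) = factorial_tail(5, 3024)
= factorial_tail(4, 5 * 3024) = factorial_tail(4, 15120)
= factorial_tail(3, 4 * 15120) = factorial_tail(3, 60480)
= factorial_tail(2, 3 * 60480) = factorial_tail(2, 181440)
= factorial_tail(1, 2 * 181440) = factorial_tail(1, 362880)
n <= 1, return acc = 362880


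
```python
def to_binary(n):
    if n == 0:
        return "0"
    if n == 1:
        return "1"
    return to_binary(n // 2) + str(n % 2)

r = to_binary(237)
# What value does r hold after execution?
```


to_binary(237)
= to_binary(118) + "1"
= to_binary(59) + "0" + "1"
= to_binary(29) + "1" + "0" + "1"
= to_binary(14) + "1" + "1" + "0" + "1"
= to_binary(7) + "0" + "1" + "1" + "0" + "1"
= to_binary(3) + "1" + "0" + "1" + "1" + "0" + "1"
= to_binary(1) + "1" + "1" + "0" + "1" + "1" + "0" + "1"
= "1" + "1" + "1" + "0" + "1" + "1" + "0" + "1"
= "11101101"
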